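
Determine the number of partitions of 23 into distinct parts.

There are 104 such partitions.

104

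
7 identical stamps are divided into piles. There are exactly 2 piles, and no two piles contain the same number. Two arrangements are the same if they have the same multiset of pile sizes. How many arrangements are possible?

They are:
6,1
5,2
4,3
Counting gives 3.

3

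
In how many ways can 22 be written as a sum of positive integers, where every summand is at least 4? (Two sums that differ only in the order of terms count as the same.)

34

A partial list (first 12 by largest part):
22
4+18
5+17
6+16
7+15
8+14
4+4+14
9+13
4+5+13
10+12
4+6+12
5+5+12
…and 22 more, for 34 total.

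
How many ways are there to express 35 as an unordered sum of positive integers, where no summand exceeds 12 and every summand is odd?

307

A full systematic count gives 307.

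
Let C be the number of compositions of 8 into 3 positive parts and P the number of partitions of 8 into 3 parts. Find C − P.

16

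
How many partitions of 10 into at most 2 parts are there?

6

Enumerating:
10
9+1
8+2
7+3
6+4
5+5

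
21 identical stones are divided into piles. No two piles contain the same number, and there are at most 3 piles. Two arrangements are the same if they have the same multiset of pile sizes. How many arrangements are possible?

38

A partial list (first 12 by largest part):
21
20+1
19+2
18+3
18+2+1
17+4
17+3+1
16+5
16+4+1
16+3+2
15+6
15+5+1
…and 26 more, for 38 total.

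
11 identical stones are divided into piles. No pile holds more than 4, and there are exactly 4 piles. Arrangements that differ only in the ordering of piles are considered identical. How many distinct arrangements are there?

Enumerating:
4 + 4 + 2 + 1
4 + 3 + 3 + 1
4 + 3 + 2 + 2
3 + 3 + 3 + 2

4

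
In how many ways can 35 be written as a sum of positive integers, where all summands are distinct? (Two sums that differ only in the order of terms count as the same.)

Systematic enumeration (by largest part, then next-largest, …) yields 585.

585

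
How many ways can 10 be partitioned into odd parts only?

10

Enumerating:
9 + 1
7 + 3
7 + 1 + 1 + 1
5 + 5
5 + 3 + 1 + 1
5 + 1 + 1 + 1 + 1 + 1
3 + 3 + 3 + 1
3 + 3 + 1 + 1 + 1 + 1
3 + 1 + 1 + 1 + 1 + 1 + 1 + 1
1 + 1 + 1 + 1 + 1 + 1 + 1 + 1 + 1 + 1
That's 10 in total.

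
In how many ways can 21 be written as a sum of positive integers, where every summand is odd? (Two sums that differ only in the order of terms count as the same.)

76

Direct enumeration gives 76 partitions.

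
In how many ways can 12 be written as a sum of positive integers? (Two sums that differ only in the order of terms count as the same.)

A full systematic count gives 77.

77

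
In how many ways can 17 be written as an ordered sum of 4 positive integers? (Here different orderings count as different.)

560

By stars and bars with positive parts, the count is C(16,3) = 560.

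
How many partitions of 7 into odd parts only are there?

5

Enumerating:
7
5,1,1
3,3,1
3,1,1,1,1
1,1,1,1,1,1,1
Counting gives 5.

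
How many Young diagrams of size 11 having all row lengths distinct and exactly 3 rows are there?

Listing the qualifying partitions of 11:
8,2,1
7,3,1
6,4,1
6,3,2
5,4,2

5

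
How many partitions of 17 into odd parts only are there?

There are too many to list fully; the first 12 (by largest part) are:
17
1 + 1 + 15
1 + 3 + 13
1 + 1 + 1 + 1 + 13
1 + 5 + 11
3 + 3 + 11
1 + 1 + 1 + 3 + 11
1 + 1 + 1 + 1 + 1 + 1 + 11
1 + 7 + 9
3 + 5 + 9
1 + 1 + 1 + 5 + 9
1 + 1 + 3 + 3 + 9
…and 26 more, for 38 total.

38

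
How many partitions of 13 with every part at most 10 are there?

97

Counting exhaustively, 97 partitions satisfy the conditions.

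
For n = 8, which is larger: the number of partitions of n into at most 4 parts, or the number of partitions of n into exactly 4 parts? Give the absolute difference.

10

Partitions of 8 into at most 4 parts: 15.
Partitions of 8 into exactly 4 parts: 5.
|15 − 5| = 10.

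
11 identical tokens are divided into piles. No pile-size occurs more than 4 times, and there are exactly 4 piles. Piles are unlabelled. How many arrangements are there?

11

They are:
8+1+1+1
7+2+1+1
6+3+1+1
6+2+2+1
5+4+1+1
5+3+2+1
5+2+2+2
4+4+2+1
4+3+3+1
4+3+2+2
3+3+3+2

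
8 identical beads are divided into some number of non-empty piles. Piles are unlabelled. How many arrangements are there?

22

Listing the qualifying partitions of 8:
8
7 + 1
6 + 2
6 + 1 + 1
5 + 3
5 + 2 + 1
5 + 1 + 1 + 1
4 + 4
4 + 3 + 1
4 + 2 + 2
4 + 2 + 1 + 1
4 + 1 + 1 + 1 + 1
3 + 3 + 2
3 + 3 + 1 + 1
3 + 2 + 2 + 1
3 + 2 + 1 + 1 + 1
3 + 1 + 1 + 1 + 1 + 1
2 + 2 + 2 + 2
2 + 2 + 2 + 1 + 1
2 + 2 + 1 + 1 + 1 + 1
2 + 1 + 1 + 1 + 1 + 1 + 1
1 + 1 + 1 + 1 + 1 + 1 + 1 + 1
Counting gives 22.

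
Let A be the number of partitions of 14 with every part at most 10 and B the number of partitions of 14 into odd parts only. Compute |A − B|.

Partitions of 14 with every part at most 10: 128.
Partitions of 14 into odd parts only: 22.
|128 − 22| = 106.

106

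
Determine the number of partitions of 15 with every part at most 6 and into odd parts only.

13

Listing the qualifying partitions of 15:
5 + 5 + 5
5 + 5 + 3 + 1 + 1
5 + 5 + 1 + 1 + 1 + 1 + 1
5 + 3 + 3 + 3 + 1
5 + 3 + 3 + 1 + 1 + 1 + 1
5 + 3 + 1 + 1 + 1 + 1 + 1 + 1 + 1
5 + 1 + 1 + 1 + 1 + 1 + 1 + 1 + 1 + 1 + 1
3 + 3 + 3 + 3 + 3
3 + 3 + 3 + 3 + 1 + 1 + 1
3 + 3 + 3 + 1 + 1 + 1 + 1 + 1 + 1
3 + 3 + 1 + 1 + 1 + 1 + 1 + 1 + 1 + 1 + 1
3 + 1 + 1 + 1 + 1 + 1 + 1 + 1 + 1 + 1 + 1 + 1 + 1
1 + 1 + 1 + 1 + 1 + 1 + 1 + 1 + 1 + 1 + 1 + 1 + 1 + 1 + 1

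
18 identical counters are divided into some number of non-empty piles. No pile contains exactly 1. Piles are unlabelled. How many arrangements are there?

Counting exhaustively, 88 partitions satisfy the conditions.

88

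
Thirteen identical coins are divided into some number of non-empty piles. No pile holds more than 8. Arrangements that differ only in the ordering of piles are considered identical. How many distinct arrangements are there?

A full systematic count gives 89.

89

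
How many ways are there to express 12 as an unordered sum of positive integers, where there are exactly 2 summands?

6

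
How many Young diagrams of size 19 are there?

490

Counting exhaustively, 490 partitions satisfy the conditions.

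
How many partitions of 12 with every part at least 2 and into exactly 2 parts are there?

The partitions of 12 that satisfy the conditions:
10, 2
9, 3
8, 4
7, 5
6, 6
Counting gives 5.

5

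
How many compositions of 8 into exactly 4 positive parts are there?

35

A composition of 8 into 4 positive parts is chosen by placing 3 dividers among the 7 gaps between 8 units: C(7,3) = 35.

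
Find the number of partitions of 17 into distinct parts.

38

There are too many to list fully; the first 12 (by largest part) are:
17
1 + 16
2 + 15
3 + 14
1 + 2 + 14
4 + 13
1 + 3 + 13
5 + 12
1 + 4 + 12
2 + 3 + 12
6 + 11
1 + 5 + 11
…and 26 more, for 38 total.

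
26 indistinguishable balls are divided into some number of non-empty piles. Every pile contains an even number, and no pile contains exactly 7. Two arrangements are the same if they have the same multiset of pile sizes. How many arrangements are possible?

101

Enumerating by decreasing first part gives 101 partitions in all.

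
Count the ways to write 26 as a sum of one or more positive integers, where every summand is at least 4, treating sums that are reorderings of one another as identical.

70

There are too many to list fully; the first 12 (by largest part) are:
26
22+4
21+5
20+6
19+7
18+8
18+4+4
17+9
17+5+4
16+10
16+6+4
16+5+5
…and 58 more, for 70 total.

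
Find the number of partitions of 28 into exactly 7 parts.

436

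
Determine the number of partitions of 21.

792

Systematic enumeration (by largest part, then next-largest, …) yields 792.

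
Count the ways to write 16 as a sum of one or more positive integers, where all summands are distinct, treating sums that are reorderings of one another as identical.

32

A partial list (first 12 by largest part):
16
15+1
14+2
13+3
13+2+1
12+4
12+3+1
11+5
11+4+1
11+3+2
10+6
10+5+1
…and 20 more, for 32 total.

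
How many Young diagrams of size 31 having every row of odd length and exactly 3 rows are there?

24

Enumerating:
1, 1, 29
1, 3, 27
1, 5, 25
3, 3, 25
1, 7, 23
3, 5, 23
1, 9, 21
3, 7, 21
5, 5, 21
1, 11, 19
3, 9, 19
5, 7, 19
1, 13, 17
3, 11, 17
5, 9, 17
7, 7, 17
1, 15, 15
3, 13, 15
5, 11, 15
7, 9, 15
5, 13, 13
7, 11, 13
9, 9, 13
9, 11, 11
That's 24 in total.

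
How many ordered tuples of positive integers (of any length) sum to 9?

256

The number of compositions of n is 2^(n−1); here 2^8 = 256.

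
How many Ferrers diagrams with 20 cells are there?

There are 627 such partitions.

627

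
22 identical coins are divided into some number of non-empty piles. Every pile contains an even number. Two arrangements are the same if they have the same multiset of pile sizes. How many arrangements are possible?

56

A partial list (first 12 by largest part):
22
20+2
18+4
18+2+2
16+6
16+4+2
16+2+2+2
14+8
14+6+2
14+4+4
14+4+2+2
14+2+2+2+2
…and 44 more, for 56 total.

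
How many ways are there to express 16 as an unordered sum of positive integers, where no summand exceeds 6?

A full systematic count gives 136.

136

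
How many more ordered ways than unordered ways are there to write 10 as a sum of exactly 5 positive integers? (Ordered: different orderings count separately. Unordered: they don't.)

Compositions: C(9,4) = 126.
Partitions of 10 into exactly 5 parts: 7.
Difference: 126 − 7 = 119.

119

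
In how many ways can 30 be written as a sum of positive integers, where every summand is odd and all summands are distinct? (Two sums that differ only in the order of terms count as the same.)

They are:
29,1
27,3
25,5
23,7
21,9
21,5,3,1
19,11
19,7,3,1
17,13
17,9,3,1
17,7,5,1
15,11,3,1
15,9,5,1
15,7,5,3
13,11,5,1
13,9,7,1
13,9,5,3
11,9,7,3

18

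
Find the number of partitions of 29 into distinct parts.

256

Direct enumeration gives 256 partitions.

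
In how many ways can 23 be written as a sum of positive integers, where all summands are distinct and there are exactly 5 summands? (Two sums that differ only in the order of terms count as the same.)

Enumerating:
1,2,3,4,13
1,2,3,5,12
1,2,3,6,11
1,2,4,5,11
1,2,3,7,10
1,2,4,6,10
1,3,4,5,10
1,2,3,8,9
1,2,4,7,9
1,2,5,6,9
1,3,4,6,9
2,3,4,5,9
1,2,5,7,8
1,3,4,7,8
1,3,5,6,8
2,3,4,6,8
1,4,5,6,7
2,3,5,6,7
Counting gives 18.

18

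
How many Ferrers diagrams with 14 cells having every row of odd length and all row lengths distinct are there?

3

Enumerating:
13, 1
11, 3
9, 5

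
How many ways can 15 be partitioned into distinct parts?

27

A partial list (first 12 by largest part):
15
14+1
13+2
12+3
12+2+1
11+4
11+3+1
10+5
10+4+1
10+3+2
9+6
9+5+1
…and 15 more, for 27 total.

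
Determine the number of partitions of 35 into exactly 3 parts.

Enumerating by decreasing first part gives 102 partitions in all.

102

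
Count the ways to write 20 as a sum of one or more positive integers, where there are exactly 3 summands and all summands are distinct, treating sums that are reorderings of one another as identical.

24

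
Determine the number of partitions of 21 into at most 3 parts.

There are too many to list fully; the first 12 (by largest part) are:
21
1,20
2,19
1,1,19
3,18
1,2,18
4,17
1,3,17
2,2,17
5,16
1,4,16
2,3,16
…and 36 more, for 48 total.

48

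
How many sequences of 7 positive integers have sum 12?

Equivalently, choose which 6 of the 11 gaps become plus signs: C(11,6) = 462.

462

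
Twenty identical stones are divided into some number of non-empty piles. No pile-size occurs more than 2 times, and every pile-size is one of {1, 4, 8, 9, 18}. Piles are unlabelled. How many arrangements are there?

3

The partitions of 20 that satisfy the conditions:
18, 1, 1
9, 9, 1, 1
8, 8, 4
Counting gives 3.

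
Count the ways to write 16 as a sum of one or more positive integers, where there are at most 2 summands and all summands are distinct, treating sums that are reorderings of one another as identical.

Enumerating:
16
15, 1
14, 2
13, 3
12, 4
11, 5
10, 6
9, 7

8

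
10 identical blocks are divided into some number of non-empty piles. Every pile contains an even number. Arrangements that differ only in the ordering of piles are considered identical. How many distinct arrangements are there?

7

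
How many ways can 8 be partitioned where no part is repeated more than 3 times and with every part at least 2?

The partitions of 8 that satisfy the conditions:
8
2+6
3+5
4+4
2+2+4
2+3+3
That's 6 in total.

6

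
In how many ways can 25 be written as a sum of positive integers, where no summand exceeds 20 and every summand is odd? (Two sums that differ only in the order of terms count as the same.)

Direct enumeration gives 138 partitions.

138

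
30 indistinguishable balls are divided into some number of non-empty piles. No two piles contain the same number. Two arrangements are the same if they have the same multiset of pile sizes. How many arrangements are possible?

Systematic enumeration (by largest part, then next-largest, …) yields 296.

296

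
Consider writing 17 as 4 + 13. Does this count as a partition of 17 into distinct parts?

Yes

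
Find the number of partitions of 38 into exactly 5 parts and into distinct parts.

291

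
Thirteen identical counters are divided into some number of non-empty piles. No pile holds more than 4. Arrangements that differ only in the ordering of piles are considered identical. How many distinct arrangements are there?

A partial list (first 12 by largest part):
4, 4, 4, 1
4, 4, 3, 2
4, 4, 3, 1, 1
4, 4, 2, 2, 1
4, 4, 2, 1, 1, 1
4, 4, 1, 1, 1, 1, 1
4, 3, 3, 3
4, 3, 3, 2, 1
4, 3, 3, 1, 1, 1
4, 3, 2, 2, 2
4, 3, 2, 2, 1, 1
4, 3, 2, 1, 1, 1, 1
…and 27 more, for 39 total.

39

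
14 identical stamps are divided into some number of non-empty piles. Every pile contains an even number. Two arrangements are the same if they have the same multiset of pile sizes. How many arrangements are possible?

They are:
14
12+2
10+4
10+2+2
8+6
8+4+2
8+2+2+2
6+6+2
6+4+4
6+4+2+2
6+2+2+2+2
4+4+4+2
4+4+2+2+2
4+2+2+2+2+2
2+2+2+2+2+2+2

15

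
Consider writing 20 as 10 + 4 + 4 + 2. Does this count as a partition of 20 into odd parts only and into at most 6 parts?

No

The parts sum to 20, and the condition 'every summand is odd' is violated.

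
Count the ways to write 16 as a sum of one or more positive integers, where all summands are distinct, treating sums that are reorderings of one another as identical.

32

A partial list (first 12 by largest part):
16
15+1
14+2
13+3
13+2+1
12+4
12+3+1
11+5
11+4+1
11+3+2
10+6
10+5+1
…and 20 more, for 32 total.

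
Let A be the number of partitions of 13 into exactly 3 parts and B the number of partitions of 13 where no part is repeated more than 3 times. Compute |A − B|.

50

Partitions of 13 into exactly 3 parts: 14.
Partitions of 13 where no part is repeated more than 3 times: 64.
|14 − 64| = 50.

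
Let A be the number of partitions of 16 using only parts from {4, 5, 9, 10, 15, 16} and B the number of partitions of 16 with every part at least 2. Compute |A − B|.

Partitions of 16 using only parts from {4, 5, 9, 10, 15, 16}: 2.
Partitions of 16 with every part at least 2: 55.
|2 − 55| = 53.

53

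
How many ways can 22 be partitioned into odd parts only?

89

A full systematic count gives 89.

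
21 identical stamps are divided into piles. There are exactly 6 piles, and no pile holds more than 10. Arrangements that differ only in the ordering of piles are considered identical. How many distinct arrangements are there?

Counting exhaustively, 91 partitions satisfy the conditions.

91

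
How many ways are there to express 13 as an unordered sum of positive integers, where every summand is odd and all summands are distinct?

Enumerating:
13
9, 3, 1
7, 5, 1

3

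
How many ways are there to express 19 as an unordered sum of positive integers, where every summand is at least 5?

10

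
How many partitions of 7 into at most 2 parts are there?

4

They are:
7
6,1
5,2
4,3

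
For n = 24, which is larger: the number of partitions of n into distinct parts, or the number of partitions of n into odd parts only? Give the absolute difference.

Partitions of 24 into distinct parts: 122.
Partitions of 24 into odd parts only: 122.
|122 − 122| = 0.

0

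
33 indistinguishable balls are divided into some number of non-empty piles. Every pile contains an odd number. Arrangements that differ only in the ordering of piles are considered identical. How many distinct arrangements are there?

Systematic enumeration (by largest part, then next-largest, …) yields 448.

448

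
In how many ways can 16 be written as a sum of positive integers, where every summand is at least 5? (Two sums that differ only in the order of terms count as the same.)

The partitions of 16 that satisfy the conditions:
16
11+5
10+6
9+7
8+8
6+5+5
Counting gives 6.

6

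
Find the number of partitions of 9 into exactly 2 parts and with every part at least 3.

Listing the qualifying partitions of 9:
6+3
5+4
Counting gives 2.

2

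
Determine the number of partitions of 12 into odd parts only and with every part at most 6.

Listing the qualifying partitions of 12:
5 + 5 + 1 + 1
5 + 3 + 3 + 1
5 + 3 + 1 + 1 + 1 + 1
5 + 1 + 1 + 1 + 1 + 1 + 1 + 1
3 + 3 + 3 + 3
3 + 3 + 3 + 1 + 1 + 1
3 + 3 + 1 + 1 + 1 + 1 + 1 + 1
3 + 1 + 1 + 1 + 1 + 1 + 1 + 1 + 1 + 1
1 + 1 + 1 + 1 + 1 + 1 + 1 + 1 + 1 + 1 + 1 + 1
Counting gives 9.

9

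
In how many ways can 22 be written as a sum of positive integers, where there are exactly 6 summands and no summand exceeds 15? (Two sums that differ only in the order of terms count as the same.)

A full systematic count gives 134.

134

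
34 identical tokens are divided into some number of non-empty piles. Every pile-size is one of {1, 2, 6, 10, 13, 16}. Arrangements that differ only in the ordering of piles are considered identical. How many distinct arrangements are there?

193

Counting exhaustively, 193 partitions satisfy the conditions.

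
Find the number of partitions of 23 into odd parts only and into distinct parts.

9

Listing the qualifying partitions of 23:
23
19,3,1
17,5,1
15,7,1
15,5,3
13,9,1
13,7,3
11,9,3
11,7,5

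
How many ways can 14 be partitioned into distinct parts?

22

Enumerating:
14
1,13
2,12
3,11
1,2,11
4,10
1,3,10
5,9
1,4,9
2,3,9
6,8
1,5,8
2,4,8
1,2,3,8
1,6,7
2,5,7
3,4,7
1,2,4,7
3,5,6
1,2,5,6
1,3,4,6
2,3,4,5
That's 22 in total.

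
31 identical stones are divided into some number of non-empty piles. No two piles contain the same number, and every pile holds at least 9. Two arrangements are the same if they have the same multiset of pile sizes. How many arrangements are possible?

9

They are:
31
9 + 22
10 + 21
11 + 20
12 + 19
13 + 18
14 + 17
15 + 16
9 + 10 + 12
That's 9 in total.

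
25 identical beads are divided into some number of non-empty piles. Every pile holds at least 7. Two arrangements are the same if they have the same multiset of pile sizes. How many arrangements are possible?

11

They are:
25
18, 7
17, 8
16, 9
15, 10
14, 11
13, 12
11, 7, 7
10, 8, 7
9, 9, 7
9, 8, 8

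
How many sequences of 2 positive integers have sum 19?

Place 1 bars in the 18 internal gaps of a row of 19 dots: C(18,1) = 18.

18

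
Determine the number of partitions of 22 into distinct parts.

89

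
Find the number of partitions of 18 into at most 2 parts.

They are:
18
17 + 1
16 + 2
15 + 3
14 + 4
13 + 5
12 + 6
11 + 7
10 + 8
9 + 9

10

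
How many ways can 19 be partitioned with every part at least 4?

18

Listing the qualifying partitions of 19:
19
15, 4
14, 5
13, 6
12, 7
11, 8
11, 4, 4
10, 9
10, 5, 4
9, 6, 4
9, 5, 5
8, 7, 4
8, 6, 5
7, 7, 5
7, 6, 6
7, 4, 4, 4
6, 5, 4, 4
5, 5, 5, 4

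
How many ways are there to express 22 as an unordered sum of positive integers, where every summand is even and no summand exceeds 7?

16

Listing the qualifying partitions of 22:
6, 6, 6, 4
6, 6, 6, 2, 2
6, 6, 4, 4, 2
6, 6, 4, 2, 2, 2
6, 6, 2, 2, 2, 2, 2
6, 4, 4, 4, 4
6, 4, 4, 4, 2, 2
6, 4, 4, 2, 2, 2, 2
6, 4, 2, 2, 2, 2, 2, 2
6, 2, 2, 2, 2, 2, 2, 2, 2
4, 4, 4, 4, 4, 2
4, 4, 4, 4, 2, 2, 2
4, 4, 4, 2, 2, 2, 2, 2
4, 4, 2, 2, 2, 2, 2, 2, 2
4, 2, 2, 2, 2, 2, 2, 2, 2, 2
2, 2, 2, 2, 2, 2, 2, 2, 2, 2, 2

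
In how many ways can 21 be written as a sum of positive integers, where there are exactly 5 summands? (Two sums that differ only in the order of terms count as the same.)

101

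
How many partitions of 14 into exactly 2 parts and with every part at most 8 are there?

They are:
8,6
7,7

2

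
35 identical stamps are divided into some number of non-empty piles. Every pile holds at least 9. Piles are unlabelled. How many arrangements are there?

The partitions of 35 that satisfy the conditions:
35
9, 26
10, 25
11, 24
12, 23
13, 22
14, 21
15, 20
16, 19
17, 18
9, 9, 17
9, 10, 16
9, 11, 15
10, 10, 15
9, 12, 14
10, 11, 14
9, 13, 13
10, 12, 13
11, 11, 13
11, 12, 12

20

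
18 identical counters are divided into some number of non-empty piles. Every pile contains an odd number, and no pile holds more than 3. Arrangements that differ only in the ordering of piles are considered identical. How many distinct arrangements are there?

7

They are:
3 + 3 + 3 + 3 + 3 + 3
3 + 3 + 3 + 3 + 3 + 1 + 1 + 1
3 + 3 + 3 + 3 + 1 + 1 + 1 + 1 + 1 + 1
3 + 3 + 3 + 1 + 1 + 1 + 1 + 1 + 1 + 1 + 1 + 1
3 + 3 + 1 + 1 + 1 + 1 + 1 + 1 + 1 + 1 + 1 + 1 + 1 + 1
3 + 1 + 1 + 1 + 1 + 1 + 1 + 1 + 1 + 1 + 1 + 1 + 1 + 1 + 1 + 1
1 + 1 + 1 + 1 + 1 + 1 + 1 + 1 + 1 + 1 + 1 + 1 + 1 + 1 + 1 + 1 + 1 + 1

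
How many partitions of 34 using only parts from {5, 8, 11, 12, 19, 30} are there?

5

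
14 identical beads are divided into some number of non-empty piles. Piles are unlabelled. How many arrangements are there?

Enumerating by decreasing first part gives 135 partitions in all.

135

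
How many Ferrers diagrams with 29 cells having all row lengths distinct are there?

256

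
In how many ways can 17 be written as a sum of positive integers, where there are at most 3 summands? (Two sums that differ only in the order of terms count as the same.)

A partial list (first 12 by largest part):
17
16, 1
15, 2
15, 1, 1
14, 3
14, 2, 1
13, 4
13, 3, 1
13, 2, 2
12, 5
12, 4, 1
12, 3, 2
…and 21 more, for 33 total.

33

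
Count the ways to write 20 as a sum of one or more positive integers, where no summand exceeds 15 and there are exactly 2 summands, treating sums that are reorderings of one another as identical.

6

Enumerating:
15, 5
14, 6
13, 7
12, 8
11, 9
10, 10
That's 6 in total.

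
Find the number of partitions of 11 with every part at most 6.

There are too many to list fully; the first 12 (by largest part) are:
5 + 6
1 + 4 + 6
2 + 3 + 6
1 + 1 + 3 + 6
1 + 2 + 2 + 6
1 + 1 + 1 + 2 + 6
1 + 1 + 1 + 1 + 1 + 6
1 + 5 + 5
2 + 4 + 5
1 + 1 + 4 + 5
3 + 3 + 5
1 + 2 + 3 + 5
…and 32 more, for 44 total.

44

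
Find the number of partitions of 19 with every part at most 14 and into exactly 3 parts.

A partial list (first 12 by largest part):
1+4+14
2+3+14
1+5+13
2+4+13
3+3+13
1+6+12
2+5+12
3+4+12
1+7+11
2+6+11
3+5+11
4+4+11
…and 14 more, for 26 total.

26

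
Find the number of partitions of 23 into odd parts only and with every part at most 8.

46

There are too many to list fully; the first 12 (by largest part) are:
1+1+7+7+7
1+3+5+7+7
1+1+1+1+5+7+7
3+3+3+7+7
1+1+1+3+3+7+7
1+1+1+1+1+1+3+7+7
1+1+1+1+1+1+1+1+1+7+7
1+5+5+5+7
3+3+5+5+7
1+1+1+3+5+5+7
1+1+1+1+1+1+5+5+7
1+1+3+3+3+5+7
…and 34 more, for 46 total.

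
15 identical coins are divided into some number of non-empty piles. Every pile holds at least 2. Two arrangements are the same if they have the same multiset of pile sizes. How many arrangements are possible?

41

There are too many to list fully; the first 12 (by largest part) are:
15
13 + 2
12 + 3
11 + 4
11 + 2 + 2
10 + 5
10 + 3 + 2
9 + 6
9 + 4 + 2
9 + 3 + 3
9 + 2 + 2 + 2
8 + 7
…and 29 more, for 41 total.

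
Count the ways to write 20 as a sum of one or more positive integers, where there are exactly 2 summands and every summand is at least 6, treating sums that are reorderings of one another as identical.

5

Enumerating:
6,14
7,13
8,12
9,11
10,10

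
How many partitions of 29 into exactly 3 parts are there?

70

A partial list (first 12 by largest part):
1,1,27
1,2,26
1,3,25
2,2,25
1,4,24
2,3,24
1,5,23
2,4,23
3,3,23
1,6,22
2,5,22
3,4,22
…and 58 more, for 70 total.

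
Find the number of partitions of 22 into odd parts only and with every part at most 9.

There are too many to list fully; the first 12 (by largest part) are:
9, 9, 3, 1
9, 9, 1, 1, 1, 1
9, 7, 5, 1
9, 7, 3, 3
9, 7, 3, 1, 1, 1
9, 7, 1, 1, 1, 1, 1, 1
9, 5, 5, 3
9, 5, 5, 1, 1, 1
9, 5, 3, 3, 1, 1
9, 5, 3, 1, 1, 1, 1, 1
9, 5, 1, 1, 1, 1, 1, 1, 1, 1
9, 3, 3, 3, 3, 1
…and 46 more, for 58 total.

58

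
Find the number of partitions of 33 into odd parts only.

Direct enumeration gives 448 partitions.

448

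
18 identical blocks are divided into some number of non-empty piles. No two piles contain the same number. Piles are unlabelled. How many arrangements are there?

A partial list (first 12 by largest part):
18
17, 1
16, 2
15, 3
15, 2, 1
14, 4
14, 3, 1
13, 5
13, 4, 1
13, 3, 2
12, 6
12, 5, 1
…and 34 more, for 46 total.

46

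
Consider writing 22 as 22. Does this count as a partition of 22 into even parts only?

Yes

The parts sum to 22, and the condition 'every summand is even' holds.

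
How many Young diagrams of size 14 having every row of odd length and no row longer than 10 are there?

19

Listing the qualifying partitions of 14:
9,5
9,3,1,1
9,1,1,1,1,1
7,7
7,5,1,1
7,3,3,1
7,3,1,1,1,1
7,1,1,1,1,1,1,1
5,5,3,1
5,5,1,1,1,1
5,3,3,3
5,3,3,1,1,1
5,3,1,1,1,1,1,1
5,1,1,1,1,1,1,1,1,1
3,3,3,3,1,1
3,3,3,1,1,1,1,1
3,3,1,1,1,1,1,1,1,1
3,1,1,1,1,1,1,1,1,1,1,1
1,1,1,1,1,1,1,1,1,1,1,1,1,1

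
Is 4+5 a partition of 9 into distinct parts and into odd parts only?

No

The parts sum to 9, and the condition 'every summand is odd' is violated.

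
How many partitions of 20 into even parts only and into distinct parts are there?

They are:
20
18,2
16,4
14,6
14,4,2
12,8
12,6,2
10,8,2
10,6,4
8,6,4,2

10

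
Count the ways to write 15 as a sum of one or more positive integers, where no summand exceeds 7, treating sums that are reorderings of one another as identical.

131

Enumerating by decreasing first part gives 131 partitions in all.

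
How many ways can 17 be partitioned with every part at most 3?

33

A partial list (first 12 by largest part):
3 + 3 + 3 + 3 + 3 + 2
3 + 3 + 3 + 3 + 3 + 1 + 1
3 + 3 + 3 + 3 + 2 + 2 + 1
3 + 3 + 3 + 3 + 2 + 1 + 1 + 1
3 + 3 + 3 + 3 + 1 + 1 + 1 + 1 + 1
3 + 3 + 3 + 2 + 2 + 2 + 2
3 + 3 + 3 + 2 + 2 + 2 + 1 + 1
3 + 3 + 3 + 2 + 2 + 1 + 1 + 1 + 1
3 + 3 + 3 + 2 + 1 + 1 + 1 + 1 + 1 + 1
3 + 3 + 3 + 1 + 1 + 1 + 1 + 1 + 1 + 1 + 1
3 + 3 + 2 + 2 + 2 + 2 + 2 + 1
3 + 3 + 2 + 2 + 2 + 2 + 1 + 1 + 1
…and 21 more, for 33 total.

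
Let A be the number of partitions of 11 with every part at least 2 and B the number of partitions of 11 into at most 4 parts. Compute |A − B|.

13

Partitions of 11 with every part at least 2: 14.
Partitions of 11 into at most 4 parts: 27.
|14 − 27| = 13.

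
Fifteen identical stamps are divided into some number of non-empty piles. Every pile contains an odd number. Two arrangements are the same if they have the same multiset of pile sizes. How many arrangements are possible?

There are too many to list fully; the first 12 (by largest part) are:
15
1 + 1 + 13
1 + 3 + 11
1 + 1 + 1 + 1 + 11
1 + 5 + 9
3 + 3 + 9
1 + 1 + 1 + 3 + 9
1 + 1 + 1 + 1 + 1 + 1 + 9
1 + 7 + 7
3 + 5 + 7
1 + 1 + 1 + 5 + 7
1 + 1 + 3 + 3 + 7
…and 15 more, for 27 total.

27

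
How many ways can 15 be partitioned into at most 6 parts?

110

Counting exhaustively, 110 partitions satisfy the conditions.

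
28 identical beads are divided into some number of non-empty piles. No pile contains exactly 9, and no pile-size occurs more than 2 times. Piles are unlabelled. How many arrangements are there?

712

Direct enumeration gives 712 partitions.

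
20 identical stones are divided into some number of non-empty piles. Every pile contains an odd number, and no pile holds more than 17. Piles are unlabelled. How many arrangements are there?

A partial list (first 12 by largest part):
3 + 17
1 + 1 + 1 + 17
5 + 15
1 + 1 + 3 + 15
1 + 1 + 1 + 1 + 1 + 15
7 + 13
1 + 1 + 5 + 13
1 + 3 + 3 + 13
1 + 1 + 1 + 1 + 3 + 13
1 + 1 + 1 + 1 + 1 + 1 + 1 + 13
9 + 11
1 + 1 + 7 + 11
…and 51 more, for 63 total.

63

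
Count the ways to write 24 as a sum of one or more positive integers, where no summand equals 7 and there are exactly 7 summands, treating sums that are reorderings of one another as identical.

Enumerating by decreasing first part gives 157 partitions in all.

157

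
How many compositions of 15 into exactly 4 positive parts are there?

364

Place 3 bars in the 14 internal gaps of a row of 15 dots: C(14,3) = 364.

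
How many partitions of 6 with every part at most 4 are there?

The partitions of 6 that satisfy the conditions:
4+2
4+1+1
3+3
3+2+1
3+1+1+1
2+2+2
2+2+1+1
2+1+1+1+1
1+1+1+1+1+1

9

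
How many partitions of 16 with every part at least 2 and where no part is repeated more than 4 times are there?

There are too many to list fully; the first 12 (by largest part) are:
16
2+14
3+13
4+12
2+2+12
5+11
2+3+11
6+10
2+4+10
3+3+10
2+2+2+10
7+9
…and 39 more, for 51 total.

51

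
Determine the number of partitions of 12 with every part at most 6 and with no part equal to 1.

They are:
6+6
2+4+6
3+3+6
2+2+2+6
2+5+5
3+4+5
2+2+3+5
4+4+4
2+2+4+4
2+3+3+4
2+2+2+2+4
3+3+3+3
2+2+2+3+3
2+2+2+2+2+2
That's 14 in total.

14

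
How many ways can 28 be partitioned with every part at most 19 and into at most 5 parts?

487

Systematic enumeration (by largest part, then next-largest, …) yields 487.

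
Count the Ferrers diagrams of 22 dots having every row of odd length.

Counting exhaustively, 89 partitions satisfy the conditions.

89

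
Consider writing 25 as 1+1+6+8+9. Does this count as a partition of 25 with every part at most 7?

The parts sum to 25, and the condition 'no summand exceeds 7' is violated.

No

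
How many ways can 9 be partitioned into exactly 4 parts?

6

Enumerating:
6,1,1,1
5,2,1,1
4,3,1,1
4,2,2,1
3,3,2,1
3,2,2,2
That's 6 in total.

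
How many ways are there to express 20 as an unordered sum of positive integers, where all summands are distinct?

There are too many to list fully; the first 12 (by largest part) are:
20
19+1
18+2
17+3
17+2+1
16+4
16+3+1
15+5
15+4+1
15+3+2
14+6
14+5+1
…and 52 more, for 64 total.

64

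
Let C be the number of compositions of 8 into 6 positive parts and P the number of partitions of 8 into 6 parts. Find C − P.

Ordered (compositions into 6 parts): C(7,5) = 21.
Unordered (partitions into 6 parts): 2.
Difference: 21 − 2 = 19.

19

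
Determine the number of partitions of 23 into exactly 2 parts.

They are:
22, 1
21, 2
20, 3
19, 4
18, 5
17, 6
16, 7
15, 8
14, 9
13, 10
12, 11
Counting gives 11.

11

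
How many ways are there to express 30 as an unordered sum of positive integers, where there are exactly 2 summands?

The partitions of 30 that satisfy the conditions:
29+1
28+2
27+3
26+4
25+5
24+6
23+7
22+8
21+9
20+10
19+11
18+12
17+13
16+14
15+15

15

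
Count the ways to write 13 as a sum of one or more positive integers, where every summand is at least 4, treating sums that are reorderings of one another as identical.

The partitions of 13 that satisfy the conditions:
13
9,4
8,5
7,6
5,4,4
Counting gives 5.

5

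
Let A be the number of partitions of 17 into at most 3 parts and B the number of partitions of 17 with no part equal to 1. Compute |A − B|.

Partitions of 17 into at most 3 parts: 33.
Partitions of 17 with no part equal to 1: 66.
|33 − 66| = 33.

33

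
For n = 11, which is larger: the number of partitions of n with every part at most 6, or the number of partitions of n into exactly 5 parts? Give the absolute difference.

Partitions of 11 with every part at most 6: 44.
Partitions of 11 into exactly 5 parts: 10.
|44 − 10| = 34.

34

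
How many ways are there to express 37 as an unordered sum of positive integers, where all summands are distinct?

There are 760 such partitions.

760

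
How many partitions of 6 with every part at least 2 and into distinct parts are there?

2

They are:
6
2, 4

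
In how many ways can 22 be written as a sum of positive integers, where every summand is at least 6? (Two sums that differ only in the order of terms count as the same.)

The partitions of 22 that satisfy the conditions:
22
16 + 6
15 + 7
14 + 8
13 + 9
12 + 10
11 + 11
10 + 6 + 6
9 + 7 + 6
8 + 8 + 6
8 + 7 + 7

11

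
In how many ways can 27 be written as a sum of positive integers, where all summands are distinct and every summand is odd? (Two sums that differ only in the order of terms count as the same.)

Listing the qualifying partitions of 27:
27
23, 3, 1
21, 5, 1
19, 7, 1
19, 5, 3
17, 9, 1
17, 7, 3
15, 11, 1
15, 9, 3
15, 7, 5
13, 11, 3
13, 9, 5
11, 9, 7
11, 7, 5, 3, 1

14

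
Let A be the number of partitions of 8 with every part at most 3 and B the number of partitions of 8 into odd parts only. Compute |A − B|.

Partitions of 8 with every part at most 3: 10.
Partitions of 8 into odd parts only: 6.
|10 − 6| = 4.

4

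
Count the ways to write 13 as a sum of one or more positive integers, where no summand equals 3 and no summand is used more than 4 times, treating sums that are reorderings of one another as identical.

There are too many to list fully; the first 12 (by largest part) are:
13
12,1
11,2
11,1,1
10,2,1
10,1,1,1
9,4
9,2,2
9,2,1,1
9,1,1,1,1
8,5
8,4,1
…and 30 more, for 42 total.

42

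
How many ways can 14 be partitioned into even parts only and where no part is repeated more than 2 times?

Listing the qualifying partitions of 14:
14
12+2
10+4
10+2+2
8+6
8+4+2
6+6+2
6+4+4
6+4+2+2
Counting gives 9.

9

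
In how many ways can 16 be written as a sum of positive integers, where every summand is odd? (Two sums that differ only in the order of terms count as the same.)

32

A partial list (first 12 by largest part):
15 + 1
13 + 3
13 + 1 + 1 + 1
11 + 5
11 + 3 + 1 + 1
11 + 1 + 1 + 1 + 1 + 1
9 + 7
9 + 5 + 1 + 1
9 + 3 + 3 + 1
9 + 3 + 1 + 1 + 1 + 1
9 + 1 + 1 + 1 + 1 + 1 + 1 + 1
7 + 7 + 1 + 1
…and 20 more, for 32 total.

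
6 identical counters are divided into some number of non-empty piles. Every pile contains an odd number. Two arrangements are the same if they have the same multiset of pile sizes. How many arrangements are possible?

The partitions of 6 that satisfy the conditions:
1+5
3+3
1+1+1+3
1+1+1+1+1+1
Counting gives 4.

4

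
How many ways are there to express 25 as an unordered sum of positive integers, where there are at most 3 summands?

A partial list (first 12 by largest part):
25
24, 1
23, 2
23, 1, 1
22, 3
22, 2, 1
21, 4
21, 3, 1
21, 2, 2
20, 5
20, 4, 1
20, 3, 2
…and 53 more, for 65 total.

65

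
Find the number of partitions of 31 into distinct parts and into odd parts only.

20

They are:
31
27+3+1
25+5+1
23+7+1
23+5+3
21+9+1
21+7+3
19+11+1
19+9+3
19+7+5
17+13+1
17+11+3
17+9+5
15+13+3
15+11+5
15+9+7
15+7+5+3+1
13+11+7
13+9+5+3+1
11+9+7+3+1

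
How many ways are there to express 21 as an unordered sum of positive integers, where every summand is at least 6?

9

Listing the qualifying partitions of 21:
21
15,6
14,7
13,8
12,9
11,10
9,6,6
8,7,6
7,7,7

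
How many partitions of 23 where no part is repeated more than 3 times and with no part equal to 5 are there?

387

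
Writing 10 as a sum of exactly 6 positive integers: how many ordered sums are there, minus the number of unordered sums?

Ordered (compositions into 6 parts): C(9,5) = 126.
Unordered (partitions into 6 parts): 5.
Difference: 126 − 5 = 121.

121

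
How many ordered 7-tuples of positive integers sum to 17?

Place 6 bars in the 16 internal gaps of a row of 17 dots: C(16,6) = 8008.

8008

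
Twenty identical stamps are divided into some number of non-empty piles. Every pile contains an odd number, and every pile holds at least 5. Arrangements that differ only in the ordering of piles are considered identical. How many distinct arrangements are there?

4

Listing the qualifying partitions of 20:
15, 5
13, 7
11, 9
5, 5, 5, 5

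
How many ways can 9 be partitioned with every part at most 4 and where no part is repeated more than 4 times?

13

The partitions of 9 that satisfy the conditions:
4+4+1
4+3+2
4+3+1+1
4+2+2+1
4+2+1+1+1
3+3+3
3+3+2+1
3+3+1+1+1
3+2+2+2
3+2+2+1+1
3+2+1+1+1+1
2+2+2+2+1
2+2+2+1+1+1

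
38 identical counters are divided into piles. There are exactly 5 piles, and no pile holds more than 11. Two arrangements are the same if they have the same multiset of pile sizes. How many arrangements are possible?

92

There are 92 such partitions.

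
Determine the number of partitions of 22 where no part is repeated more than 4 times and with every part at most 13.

568

Direct enumeration gives 568 partitions.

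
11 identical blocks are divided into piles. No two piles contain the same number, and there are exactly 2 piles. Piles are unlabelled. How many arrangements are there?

Enumerating:
10 + 1
9 + 2
8 + 3
7 + 4
6 + 5

5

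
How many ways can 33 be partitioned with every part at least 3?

Enumerating by decreasing first part gives 556 partitions in all.

556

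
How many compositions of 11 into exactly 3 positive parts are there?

45

Equivalently, choose which 2 of the 10 gaps become plus signs: C(10,2) = 45.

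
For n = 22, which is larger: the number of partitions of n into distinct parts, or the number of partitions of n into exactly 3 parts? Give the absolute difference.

49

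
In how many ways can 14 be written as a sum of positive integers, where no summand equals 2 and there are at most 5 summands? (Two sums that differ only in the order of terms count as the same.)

36

There are too many to list fully; the first 12 (by largest part) are:
14
13+1
12+1+1
11+3
11+1+1+1
10+4
10+3+1
10+1+1+1+1
9+5
9+4+1
9+3+1+1
8+6
…and 24 more, for 36 total.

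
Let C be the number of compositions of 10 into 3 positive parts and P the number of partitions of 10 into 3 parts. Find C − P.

Compositions: C(9,2) = 36.
Partitions of 10 into exactly 3 parts: 8.
Difference: 36 − 8 = 28.

28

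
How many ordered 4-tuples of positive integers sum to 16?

Place 3 bars in the 15 internal gaps of a row of 16 dots: C(15,3) = 455.

455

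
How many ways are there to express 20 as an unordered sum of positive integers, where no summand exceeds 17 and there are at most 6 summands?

Direct enumeration gives 278 partitions.

278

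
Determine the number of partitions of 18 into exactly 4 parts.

47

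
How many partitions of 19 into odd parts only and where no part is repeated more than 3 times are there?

24

Enumerating:
19
17 + 1 + 1
15 + 3 + 1
13 + 5 + 1
13 + 3 + 3
13 + 3 + 1 + 1 + 1
11 + 7 + 1
11 + 5 + 3
11 + 5 + 1 + 1 + 1
11 + 3 + 3 + 1 + 1
9 + 9 + 1
9 + 7 + 3
9 + 7 + 1 + 1 + 1
9 + 5 + 5
9 + 5 + 3 + 1 + 1
9 + 3 + 3 + 3 + 1
7 + 7 + 5
7 + 7 + 3 + 1 + 1
7 + 5 + 5 + 1 + 1
7 + 5 + 3 + 3 + 1
7 + 3 + 3 + 3 + 1 + 1 + 1
5 + 5 + 5 + 3 + 1
5 + 5 + 3 + 3 + 3
5 + 5 + 3 + 3 + 1 + 1 + 1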